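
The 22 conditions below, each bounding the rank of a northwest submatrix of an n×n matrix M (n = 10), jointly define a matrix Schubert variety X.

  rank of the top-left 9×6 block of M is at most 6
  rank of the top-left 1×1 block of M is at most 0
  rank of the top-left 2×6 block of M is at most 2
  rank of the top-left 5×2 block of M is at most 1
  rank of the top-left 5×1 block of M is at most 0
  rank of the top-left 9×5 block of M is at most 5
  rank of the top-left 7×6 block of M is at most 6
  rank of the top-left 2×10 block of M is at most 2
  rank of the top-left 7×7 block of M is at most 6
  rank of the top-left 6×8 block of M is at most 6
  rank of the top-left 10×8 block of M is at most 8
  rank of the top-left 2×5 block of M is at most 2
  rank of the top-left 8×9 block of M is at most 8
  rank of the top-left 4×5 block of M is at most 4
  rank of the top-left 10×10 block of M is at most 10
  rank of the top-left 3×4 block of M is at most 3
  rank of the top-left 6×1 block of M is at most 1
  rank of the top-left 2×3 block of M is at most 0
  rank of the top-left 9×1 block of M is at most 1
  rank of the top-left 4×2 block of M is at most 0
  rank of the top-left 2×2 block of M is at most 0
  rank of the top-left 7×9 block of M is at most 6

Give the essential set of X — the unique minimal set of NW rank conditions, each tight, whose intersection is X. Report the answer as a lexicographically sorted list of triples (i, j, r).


Computing R[i][j] = min implied NW-rank bound (n=10, 22 conditions):

  0 0 0 1 1 1 1 1 1 1
  0 0 0 1 2 2 2 2 2 2
  0 0 1 2 3 3 3 3 3 3
  0 0 1 2 3 4 4 4 4 4
  0 1 2 3 4 5 5 5 5 5
  1 2 3 4 5 6 6 6 6 6
  1 2 3 4 5 6 6 6 6 7
  1 2 3 4 5 6 7 7 7 8
  1 2 3 4 5 6 7 8 8 9
  1 2 3 4 5 6 7 8 9 10

second differences of R give the permutation w = (4, 5, 3, 6, 2, 1, 10, 7, 8, 9).

ℓ(w)=14; the 4 essential cells (i,j,r):

[(2, 3, 0), (4, 2, 0), (5, 1, 0), (7, 9, 6)]


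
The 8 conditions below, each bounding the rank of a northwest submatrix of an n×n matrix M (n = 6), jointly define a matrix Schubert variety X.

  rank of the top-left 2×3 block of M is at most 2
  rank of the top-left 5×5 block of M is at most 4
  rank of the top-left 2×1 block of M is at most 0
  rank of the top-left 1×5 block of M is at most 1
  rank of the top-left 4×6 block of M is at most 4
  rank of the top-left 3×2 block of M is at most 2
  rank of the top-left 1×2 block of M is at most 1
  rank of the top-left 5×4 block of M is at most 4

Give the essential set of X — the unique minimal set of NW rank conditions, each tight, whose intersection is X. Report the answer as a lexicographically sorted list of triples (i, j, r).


Recovering R(i,j) via the rank-extension bound from the 8 conditions:

  i=1: 0  1  1  1  1  1
  i=2: 0  1  2  2  2  2
  i=3: 1  2  3  3  3  3
  i=4: 1  2  3  4  4  4
  i=5: 1  2  3  4  4  5
  i=6: 1  2  3  4  5  6

so w = (2, 3, 1, 4, 6, 5).

D(w) has 3 cells with 2 SE-corners; essential set:

[(2, 1, 0), (5, 5, 4)]


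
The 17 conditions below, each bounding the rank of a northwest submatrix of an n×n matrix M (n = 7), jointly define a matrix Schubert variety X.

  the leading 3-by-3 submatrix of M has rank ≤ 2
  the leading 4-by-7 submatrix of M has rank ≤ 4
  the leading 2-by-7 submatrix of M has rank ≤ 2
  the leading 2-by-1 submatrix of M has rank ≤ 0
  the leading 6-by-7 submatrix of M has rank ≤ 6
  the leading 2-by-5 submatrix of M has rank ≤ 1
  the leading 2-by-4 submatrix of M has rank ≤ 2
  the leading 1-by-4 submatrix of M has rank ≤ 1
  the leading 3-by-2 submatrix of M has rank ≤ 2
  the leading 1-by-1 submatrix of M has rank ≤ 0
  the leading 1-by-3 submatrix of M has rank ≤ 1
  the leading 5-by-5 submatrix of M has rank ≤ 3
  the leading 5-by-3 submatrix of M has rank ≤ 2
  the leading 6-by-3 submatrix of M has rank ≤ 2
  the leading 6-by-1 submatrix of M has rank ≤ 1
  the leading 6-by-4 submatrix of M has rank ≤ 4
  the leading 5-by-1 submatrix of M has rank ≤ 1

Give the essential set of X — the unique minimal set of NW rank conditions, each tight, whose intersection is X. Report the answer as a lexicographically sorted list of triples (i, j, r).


The tightest implied rank at each (i,j), from the 17 conditions:

  row 1: 0  1  1  1  1  1  1
  row 2: 0  1  1  1  1  2  2
  row 3: 1  2  2  2  2  3  3
  row 4: 1  2  2  3  3  4  4
  row 5: 1  2  2  3  3  4  5
  row 6: 1  2  2  3  4  5  6
  row 7: 1  2  3  4  5  6  7

hence w(1..7) = (2, 6, 1, 4, 7, 5, 3).

4 SE-corners of the 9-cell Rothe diagram give Ess(w):

[(2, 1, 0), (2, 5, 1), (5, 5, 3), (6, 3, 2)]


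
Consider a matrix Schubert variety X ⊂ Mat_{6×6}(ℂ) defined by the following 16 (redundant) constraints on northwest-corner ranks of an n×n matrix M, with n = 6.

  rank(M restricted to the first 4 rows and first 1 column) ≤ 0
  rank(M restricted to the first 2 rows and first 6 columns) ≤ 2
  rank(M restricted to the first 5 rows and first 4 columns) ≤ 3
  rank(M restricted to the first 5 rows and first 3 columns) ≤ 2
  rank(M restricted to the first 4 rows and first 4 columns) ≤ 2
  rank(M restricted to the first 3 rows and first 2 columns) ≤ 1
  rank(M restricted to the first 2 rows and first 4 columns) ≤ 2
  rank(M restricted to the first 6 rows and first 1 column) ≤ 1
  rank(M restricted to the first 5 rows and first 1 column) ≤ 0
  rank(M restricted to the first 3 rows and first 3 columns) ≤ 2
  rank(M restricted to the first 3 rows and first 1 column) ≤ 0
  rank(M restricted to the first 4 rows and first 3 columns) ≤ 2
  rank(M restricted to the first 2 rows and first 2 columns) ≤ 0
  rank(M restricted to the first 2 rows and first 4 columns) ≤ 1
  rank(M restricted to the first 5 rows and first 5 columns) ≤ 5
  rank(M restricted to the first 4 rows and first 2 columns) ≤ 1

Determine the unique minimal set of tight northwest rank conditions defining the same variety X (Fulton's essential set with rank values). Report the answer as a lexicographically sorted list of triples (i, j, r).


Recovering R(i,j) via the rank-extension bound from the 16 conditions:

  row 1: 0 0 1 1 1 1
  row 2: 0 0 1 1 2 2
  row 3: 0 1 2 2 3 3
  row 4: 0 1 2 2 3 4
  row 5: 0 1 2 3 4 5
  row 6: 1 2 3 4 5 6

the unique w with this rank table is (3, 5, 2, 6, 4, 1).

Rothe diagram D(w) (9 cells), 4 SE-corners (essential conditions):

[(2, 2, 0), (2, 4, 1), (4, 4, 2), (5, 1, 0)]


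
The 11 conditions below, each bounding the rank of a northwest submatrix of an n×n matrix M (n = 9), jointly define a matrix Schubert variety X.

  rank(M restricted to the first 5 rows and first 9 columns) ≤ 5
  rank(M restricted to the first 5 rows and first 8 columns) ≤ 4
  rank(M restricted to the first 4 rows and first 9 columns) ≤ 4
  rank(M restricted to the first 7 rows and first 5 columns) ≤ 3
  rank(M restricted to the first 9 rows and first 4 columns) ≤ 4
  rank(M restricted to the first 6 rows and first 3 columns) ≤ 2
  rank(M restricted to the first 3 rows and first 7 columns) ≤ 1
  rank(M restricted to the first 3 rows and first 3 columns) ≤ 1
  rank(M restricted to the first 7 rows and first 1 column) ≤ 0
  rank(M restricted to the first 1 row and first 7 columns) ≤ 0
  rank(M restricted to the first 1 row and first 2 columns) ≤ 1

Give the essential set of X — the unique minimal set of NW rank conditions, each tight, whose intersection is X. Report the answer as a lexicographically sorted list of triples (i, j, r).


Recovering R(i,j) via the rank-extension bound from the 11 conditions:

  0 | 0 | 0 | 0 | 0 | 0 | 0 | 1 | 1
  0 | 1 | 1 | 1 | 1 | 1 | 1 | 2 | 2
  0 | 1 | 1 | 1 | 1 | 1 | 1 | 2 | 3
  0 | 1 | 2 | 2 | 2 | 2 | 2 | 3 | 4
  0 | 1 | 2 | 3 | 3 | 3 | 3 | 4 | 5
  0 | 1 | 2 | 3 | 3 | 4 | 4 | 5 | 6
  0 | 1 | 2 | 3 | 3 | 4 | 5 | 6 | 7
  1 | 2 | 3 | 4 | 4 | 5 | 6 | 7 | 8
  1 | 2 | 3 | 4 | 5 | 6 | 7 | 8 | 9

the unique w with this rank table is (8, 2, 9, 3, 4, 6, 7, 1, 5).

Fulton essential set (4 of the 20 Rothe cells):

[(1, 7, 0), (3, 7, 1), (7, 1, 0), (7, 5, 3)]


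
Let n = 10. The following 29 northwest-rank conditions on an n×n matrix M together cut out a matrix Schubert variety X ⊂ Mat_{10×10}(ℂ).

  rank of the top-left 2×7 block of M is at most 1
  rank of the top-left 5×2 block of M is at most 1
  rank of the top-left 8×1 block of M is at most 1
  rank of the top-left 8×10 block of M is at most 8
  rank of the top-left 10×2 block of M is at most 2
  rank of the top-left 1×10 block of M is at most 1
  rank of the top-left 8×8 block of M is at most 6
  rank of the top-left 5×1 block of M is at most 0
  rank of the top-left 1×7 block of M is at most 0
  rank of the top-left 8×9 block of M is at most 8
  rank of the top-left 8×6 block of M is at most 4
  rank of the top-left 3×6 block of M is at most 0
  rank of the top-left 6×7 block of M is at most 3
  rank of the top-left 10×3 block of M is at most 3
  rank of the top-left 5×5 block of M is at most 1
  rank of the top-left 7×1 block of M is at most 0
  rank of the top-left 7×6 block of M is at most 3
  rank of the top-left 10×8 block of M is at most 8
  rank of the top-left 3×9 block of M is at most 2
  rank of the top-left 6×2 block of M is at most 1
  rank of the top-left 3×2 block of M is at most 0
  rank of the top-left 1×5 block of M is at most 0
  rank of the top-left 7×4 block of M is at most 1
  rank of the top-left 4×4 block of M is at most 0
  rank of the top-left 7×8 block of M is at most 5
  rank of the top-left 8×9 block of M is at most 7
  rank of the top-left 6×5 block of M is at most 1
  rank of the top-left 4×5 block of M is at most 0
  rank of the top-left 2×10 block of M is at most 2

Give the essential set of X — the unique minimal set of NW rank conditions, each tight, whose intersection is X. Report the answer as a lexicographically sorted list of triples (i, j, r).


Rank table r_w(10×10) implied by the 29 constraints:

  row 1: 0 | 0 | 0 | 0 | 0 | 0 | 0 | 1 | 1 | 1
  row 2: 0 | 0 | 0 | 0 | 0 | 0 | 1 | 2 | 2 | 2
  row 3: 0 | 0 | 0 | 0 | 0 | 0 | 1 | 2 | 2 | 3
  row 4: 0 | 0 | 0 | 0 | 0 | 1 | 2 | 3 | 3 | 4
  row 5: 0 | 1 | 1 | 1 | 1 | 2 | 3 | 4 | 4 | 5
  row 6: 0 | 1 | 1 | 1 | 1 | 2 | 3 | 4 | 5 | 6
  row 7: 0 | 1 | 1 | 1 | 2 | 3 | 4 | 5 | 6 | 7
  row 8: 1 | 2 | 2 | 2 | 3 | 4 | 5 | 6 | 7 | 8
  row 9: 1 | 2 | 3 | 3 | 4 | 5 | 6 | 7 | 8 | 9
  row 10: 1 | 2 | 3 | 4 | 5 | 6 | 7 | 8 | 9 | 10

reading off 1-entries of Δ²R: w = (8, 7, 10, 6, 2, 9, 5, 1, 3, 4).

Fulton essential set (7 of the 33 Rothe cells):

[(1, 7, 0), (3, 6, 0), (3, 9, 2), (4, 5, 0), (6, 5, 1), (7, 1, 0), (7, 4, 1)]


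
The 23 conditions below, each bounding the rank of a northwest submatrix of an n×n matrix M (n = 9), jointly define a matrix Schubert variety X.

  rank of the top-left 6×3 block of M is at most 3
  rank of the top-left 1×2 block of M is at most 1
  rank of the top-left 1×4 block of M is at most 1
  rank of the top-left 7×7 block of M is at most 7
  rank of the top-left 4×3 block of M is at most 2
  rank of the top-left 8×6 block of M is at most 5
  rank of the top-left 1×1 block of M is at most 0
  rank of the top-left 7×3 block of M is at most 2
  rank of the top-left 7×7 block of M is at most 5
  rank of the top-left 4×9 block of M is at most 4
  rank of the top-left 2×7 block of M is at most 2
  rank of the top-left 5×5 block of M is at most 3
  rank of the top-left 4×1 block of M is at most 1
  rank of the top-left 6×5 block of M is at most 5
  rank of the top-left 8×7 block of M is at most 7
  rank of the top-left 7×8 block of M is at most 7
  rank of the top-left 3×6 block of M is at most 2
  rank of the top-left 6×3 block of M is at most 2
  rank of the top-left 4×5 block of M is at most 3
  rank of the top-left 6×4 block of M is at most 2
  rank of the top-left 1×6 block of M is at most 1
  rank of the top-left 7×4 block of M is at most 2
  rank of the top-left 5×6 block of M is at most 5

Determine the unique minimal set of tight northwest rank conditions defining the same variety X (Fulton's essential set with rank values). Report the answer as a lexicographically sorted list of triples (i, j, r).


Reconstructing r_w from the 23 given conditions:

  R[1]: 0 | 1 | 1 | 1 | 1 | 1 | 1 | 1 | 1
  R[2]: 1 | 2 | 2 | 2 | 2 | 2 | 2 | 2 | 2
  R[3]: 1 | 2 | 2 | 2 | 2 | 2 | 3 | 3 | 3
  R[4]: 1 | 2 | 2 | 2 | 3 | 3 | 4 | 4 | 4
  R[5]: 1 | 2 | 2 | 2 | 3 | 4 | 5 | 5 | 5
  R[6]: 1 | 2 | 2 | 2 | 3 | 4 | 5 | 6 | 6
  R[7]: 1 | 2 | 2 | 2 | 3 | 4 | 5 | 6 | 7
  R[8]: 1 | 2 | 3 | 3 | 4 | 5 | 6 | 7 | 8
  R[9]: 1 | 2 | 3 | 4 | 5 | 6 | 7 | 8 | 9

the unique w with this rank table is (2, 1, 7, 5, 6, 8, 9, 3, 4).

3 SE-corners of the 13-cell Rothe diagram give Ess(w):

[(1, 1, 0), (3, 6, 2), (7, 4, 2)]


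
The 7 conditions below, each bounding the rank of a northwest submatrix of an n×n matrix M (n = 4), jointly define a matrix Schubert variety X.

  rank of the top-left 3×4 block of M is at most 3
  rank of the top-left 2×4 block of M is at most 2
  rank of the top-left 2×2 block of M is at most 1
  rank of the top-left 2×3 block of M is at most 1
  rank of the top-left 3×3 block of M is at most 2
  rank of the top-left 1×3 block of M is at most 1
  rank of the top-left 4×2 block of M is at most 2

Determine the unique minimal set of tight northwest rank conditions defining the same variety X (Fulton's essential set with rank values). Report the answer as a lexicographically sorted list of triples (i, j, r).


Recovering R(i,j) via the rank-extension bound from the 7 conditions:

  1, 1, 1, 1
  1, 1, 1, 2
  1, 2, 2, 3
  1, 2, 3, 4

hence w(1..4) = (1, 4, 2, 3).

Fulton essential set (1 of the 2 Rothe cells):

[(2, 3, 1)]


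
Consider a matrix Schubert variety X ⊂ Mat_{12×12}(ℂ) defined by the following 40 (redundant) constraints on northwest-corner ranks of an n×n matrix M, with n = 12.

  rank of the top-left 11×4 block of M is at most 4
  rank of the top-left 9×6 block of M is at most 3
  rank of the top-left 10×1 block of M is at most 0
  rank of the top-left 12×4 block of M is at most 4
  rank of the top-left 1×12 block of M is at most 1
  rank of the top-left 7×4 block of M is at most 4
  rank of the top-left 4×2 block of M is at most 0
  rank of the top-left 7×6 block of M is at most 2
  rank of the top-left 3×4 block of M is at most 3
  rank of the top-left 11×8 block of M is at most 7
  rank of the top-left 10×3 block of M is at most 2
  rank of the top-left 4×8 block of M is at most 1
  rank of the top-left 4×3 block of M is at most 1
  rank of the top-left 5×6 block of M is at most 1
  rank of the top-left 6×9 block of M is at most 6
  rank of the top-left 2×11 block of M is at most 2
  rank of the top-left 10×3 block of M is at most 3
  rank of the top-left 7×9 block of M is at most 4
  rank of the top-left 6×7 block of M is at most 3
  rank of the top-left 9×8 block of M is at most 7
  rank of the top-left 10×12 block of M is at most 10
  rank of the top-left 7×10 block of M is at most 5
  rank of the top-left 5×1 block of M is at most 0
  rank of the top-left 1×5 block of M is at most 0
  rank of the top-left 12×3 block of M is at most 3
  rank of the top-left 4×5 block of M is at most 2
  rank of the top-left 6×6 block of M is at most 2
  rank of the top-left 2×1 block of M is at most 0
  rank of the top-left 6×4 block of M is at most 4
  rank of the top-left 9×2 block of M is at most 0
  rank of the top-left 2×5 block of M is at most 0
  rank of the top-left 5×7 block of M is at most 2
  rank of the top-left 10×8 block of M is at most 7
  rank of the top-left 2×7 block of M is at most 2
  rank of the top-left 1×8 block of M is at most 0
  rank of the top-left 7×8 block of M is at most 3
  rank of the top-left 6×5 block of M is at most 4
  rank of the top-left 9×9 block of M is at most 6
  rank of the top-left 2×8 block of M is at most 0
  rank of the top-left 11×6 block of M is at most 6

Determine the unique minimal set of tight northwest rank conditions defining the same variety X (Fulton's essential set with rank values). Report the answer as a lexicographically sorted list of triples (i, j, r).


The tightest implied rank at each (i,j), from the 40 conditions:

  row 1: 0  0  0  0  0  0  0  0  1  1  1  1
  row 2: 0  0  0  0  0  0  0  0  1  2  2  2
  row 3: 0  0  1  1  1  1  1  1  2  3  3  3
  row 4: 0  0  1  1  1  1  1  1  2  3  4  4
  row 5: 0  0  1  1  1  1  2  2  3  4  5  5
  row 6: 0  0  1  2  2  2  3  3  4  5  6  6
  row 7: 0  0  1  2  2  2  3  3  4  5  6  7
  row 8: 0  0  1  2  3  3  4  4  5  6  7  8
  row 9: 0  0  1  2  3  3  4  5  6  7  8  9
  row 10: 0  1  2  3  4  4  5  6  7  8  9  10
  row 11: 1  2  3  4  5  5  6  7  8  9  10  11
  row 12: 1  2  3  4  5  6  7  8  9  10  11  12

so w = (9, 10, 3, 11, 7, 4, 12, 5, 8, 2, 1, 6).

Fulton essential set (8 of the 43 Rothe cells):

[(2, 8, 0), (4, 8, 1), (5, 6, 1), (7, 6, 2), (7, 8, 3), (9, 2, 0), (9, 6, 3), (10, 1, 0)]


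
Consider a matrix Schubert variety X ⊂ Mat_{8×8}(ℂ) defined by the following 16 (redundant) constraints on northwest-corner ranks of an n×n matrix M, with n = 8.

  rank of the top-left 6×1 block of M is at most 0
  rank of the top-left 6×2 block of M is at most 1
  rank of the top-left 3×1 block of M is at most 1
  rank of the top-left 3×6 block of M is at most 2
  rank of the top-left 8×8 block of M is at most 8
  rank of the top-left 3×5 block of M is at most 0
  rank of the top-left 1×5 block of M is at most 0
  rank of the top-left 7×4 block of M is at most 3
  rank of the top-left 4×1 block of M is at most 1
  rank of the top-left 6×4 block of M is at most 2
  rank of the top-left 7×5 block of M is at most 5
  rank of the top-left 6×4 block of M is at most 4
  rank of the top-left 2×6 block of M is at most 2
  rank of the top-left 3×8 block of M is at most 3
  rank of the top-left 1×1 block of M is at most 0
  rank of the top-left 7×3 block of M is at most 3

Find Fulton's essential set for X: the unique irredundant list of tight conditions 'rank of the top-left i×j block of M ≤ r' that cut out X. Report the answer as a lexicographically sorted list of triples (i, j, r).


Recovering R(i,j) via the rank-extension bound from the 16 conditions:

  R[1]: 0 | 0 | 0 | 0 | 0 | 1 | 1 | 1
  R[2]: 0 | 0 | 0 | 0 | 0 | 1 | 2 | 2
  R[3]: 0 | 0 | 0 | 0 | 0 | 1 | 2 | 3
  R[4]: 0 | 1 | 1 | 1 | 1 | 2 | 3 | 4
  R[5]: 0 | 1 | 2 | 2 | 2 | 3 | 4 | 5
  R[6]: 0 | 1 | 2 | 2 | 3 | 4 | 5 | 6
  R[7]: 1 | 2 | 3 | 3 | 4 | 5 | 6 | 7
  R[8]: 1 | 2 | 3 | 4 | 5 | 6 | 7 | 8

so w = (6, 7, 8, 2, 3, 5, 1, 4).

3 SE-corners of the 19-cell Rothe diagram give Ess(w):

[(3, 5, 0), (6, 1, 0), (6, 4, 2)]


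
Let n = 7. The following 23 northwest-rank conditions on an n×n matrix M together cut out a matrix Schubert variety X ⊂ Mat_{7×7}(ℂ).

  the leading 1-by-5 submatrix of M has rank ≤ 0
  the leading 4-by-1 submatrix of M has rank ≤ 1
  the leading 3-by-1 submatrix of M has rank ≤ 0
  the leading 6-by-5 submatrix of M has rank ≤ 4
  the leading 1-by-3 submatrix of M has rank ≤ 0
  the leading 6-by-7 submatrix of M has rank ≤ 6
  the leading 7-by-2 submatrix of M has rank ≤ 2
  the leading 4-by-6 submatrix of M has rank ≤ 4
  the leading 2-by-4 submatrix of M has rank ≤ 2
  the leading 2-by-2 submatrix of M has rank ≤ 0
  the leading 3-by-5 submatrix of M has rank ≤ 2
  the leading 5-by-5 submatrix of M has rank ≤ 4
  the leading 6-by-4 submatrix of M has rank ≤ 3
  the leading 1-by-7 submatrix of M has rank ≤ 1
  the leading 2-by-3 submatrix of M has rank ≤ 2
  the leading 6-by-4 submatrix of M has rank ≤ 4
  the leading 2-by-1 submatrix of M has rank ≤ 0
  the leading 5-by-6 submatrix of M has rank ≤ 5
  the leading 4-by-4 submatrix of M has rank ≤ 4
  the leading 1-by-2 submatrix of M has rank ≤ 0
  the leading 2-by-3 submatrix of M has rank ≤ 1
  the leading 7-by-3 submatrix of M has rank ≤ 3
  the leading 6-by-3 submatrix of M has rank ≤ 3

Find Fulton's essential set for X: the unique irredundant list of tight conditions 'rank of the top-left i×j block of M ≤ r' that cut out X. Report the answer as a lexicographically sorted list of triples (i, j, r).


Rank table r_w(7×7) implied by the 23 constraints:

  R[1]: 0 0 0 0 0 1 1
  R[2]: 0 0 1 1 1 2 2
  R[3]: 0 1 2 2 2 3 3
  R[4]: 1 2 3 3 3 4 4
  R[5]: 1 2 3 3 4 5 5
  R[6]: 1 2 3 3 4 5 6
  R[7]: 1 2 3 4 5 6 7

so w = (6, 3, 2, 1, 5, 7, 4).

4 SE-corners of the 10-cell Rothe diagram give Ess(w):

[(1, 5, 0), (2, 2, 0), (3, 1, 0), (6, 4, 3)]


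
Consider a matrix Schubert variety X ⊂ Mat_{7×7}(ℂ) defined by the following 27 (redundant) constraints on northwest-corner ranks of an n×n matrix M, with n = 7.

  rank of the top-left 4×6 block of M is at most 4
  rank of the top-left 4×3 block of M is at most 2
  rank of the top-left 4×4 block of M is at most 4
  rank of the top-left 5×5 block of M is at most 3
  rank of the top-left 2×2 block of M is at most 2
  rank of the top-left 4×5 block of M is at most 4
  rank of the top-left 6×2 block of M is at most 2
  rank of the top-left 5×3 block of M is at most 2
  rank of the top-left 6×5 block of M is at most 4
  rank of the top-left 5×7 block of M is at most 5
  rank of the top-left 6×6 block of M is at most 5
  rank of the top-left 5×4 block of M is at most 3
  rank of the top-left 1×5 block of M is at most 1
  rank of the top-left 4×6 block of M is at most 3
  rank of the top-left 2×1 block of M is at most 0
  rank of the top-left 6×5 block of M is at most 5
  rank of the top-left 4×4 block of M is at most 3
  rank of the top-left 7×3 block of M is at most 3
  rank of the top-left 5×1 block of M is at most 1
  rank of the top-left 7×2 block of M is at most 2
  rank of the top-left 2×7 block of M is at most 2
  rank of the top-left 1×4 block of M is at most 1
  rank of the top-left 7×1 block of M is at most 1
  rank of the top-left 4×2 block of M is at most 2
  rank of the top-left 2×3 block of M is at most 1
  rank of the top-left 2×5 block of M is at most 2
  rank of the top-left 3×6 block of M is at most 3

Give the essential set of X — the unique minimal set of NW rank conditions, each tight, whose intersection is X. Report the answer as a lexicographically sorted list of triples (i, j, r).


Computing R[i][j] = min implied NW-rank bound (n=7, 27 conditions):

  R[1]: 0  1  1  1  1  1  1
  R[2]: 0  1  1  2  2  2  2
  R[3]: 1  2  2  3  3  3  3
  R[4]: 1  2  2  3  3  3  4
  R[5]: 1  2  2  3  3  4  5
  R[6]: 1  2  3  4  4  5  6
  R[7]: 1  2  3  4  5  6  7

hence w(1..7) = (2, 4, 1, 7, 6, 3, 5).

ℓ(w)=8; the 5 essential cells (i,j,r):

[(2, 1, 0), (2, 3, 1), (4, 6, 3), (5, 3, 2), (5, 5, 3)]


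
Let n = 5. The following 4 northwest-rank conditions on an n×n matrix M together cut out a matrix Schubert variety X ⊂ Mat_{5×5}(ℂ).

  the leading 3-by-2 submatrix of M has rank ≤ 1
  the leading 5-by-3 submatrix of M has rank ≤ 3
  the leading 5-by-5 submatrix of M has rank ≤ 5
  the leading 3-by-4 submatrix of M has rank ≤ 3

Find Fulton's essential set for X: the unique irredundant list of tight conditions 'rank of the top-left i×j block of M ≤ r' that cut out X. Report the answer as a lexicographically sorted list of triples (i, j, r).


Recovering R(i,j) via the rank-extension bound from the 4 conditions:

  i=1: 1 | 1 | 1 | 1 | 1
  i=2: 1 | 1 | 2 | 2 | 2
  i=3: 1 | 1 | 2 | 3 | 3
  i=4: 1 | 2 | 3 | 4 | 4
  i=5: 1 | 2 | 3 | 4 | 5

so w = (1, 3, 4, 2, 5).

Fulton essential set (1 of the 2 Rothe cells):

[(3, 2, 1)]


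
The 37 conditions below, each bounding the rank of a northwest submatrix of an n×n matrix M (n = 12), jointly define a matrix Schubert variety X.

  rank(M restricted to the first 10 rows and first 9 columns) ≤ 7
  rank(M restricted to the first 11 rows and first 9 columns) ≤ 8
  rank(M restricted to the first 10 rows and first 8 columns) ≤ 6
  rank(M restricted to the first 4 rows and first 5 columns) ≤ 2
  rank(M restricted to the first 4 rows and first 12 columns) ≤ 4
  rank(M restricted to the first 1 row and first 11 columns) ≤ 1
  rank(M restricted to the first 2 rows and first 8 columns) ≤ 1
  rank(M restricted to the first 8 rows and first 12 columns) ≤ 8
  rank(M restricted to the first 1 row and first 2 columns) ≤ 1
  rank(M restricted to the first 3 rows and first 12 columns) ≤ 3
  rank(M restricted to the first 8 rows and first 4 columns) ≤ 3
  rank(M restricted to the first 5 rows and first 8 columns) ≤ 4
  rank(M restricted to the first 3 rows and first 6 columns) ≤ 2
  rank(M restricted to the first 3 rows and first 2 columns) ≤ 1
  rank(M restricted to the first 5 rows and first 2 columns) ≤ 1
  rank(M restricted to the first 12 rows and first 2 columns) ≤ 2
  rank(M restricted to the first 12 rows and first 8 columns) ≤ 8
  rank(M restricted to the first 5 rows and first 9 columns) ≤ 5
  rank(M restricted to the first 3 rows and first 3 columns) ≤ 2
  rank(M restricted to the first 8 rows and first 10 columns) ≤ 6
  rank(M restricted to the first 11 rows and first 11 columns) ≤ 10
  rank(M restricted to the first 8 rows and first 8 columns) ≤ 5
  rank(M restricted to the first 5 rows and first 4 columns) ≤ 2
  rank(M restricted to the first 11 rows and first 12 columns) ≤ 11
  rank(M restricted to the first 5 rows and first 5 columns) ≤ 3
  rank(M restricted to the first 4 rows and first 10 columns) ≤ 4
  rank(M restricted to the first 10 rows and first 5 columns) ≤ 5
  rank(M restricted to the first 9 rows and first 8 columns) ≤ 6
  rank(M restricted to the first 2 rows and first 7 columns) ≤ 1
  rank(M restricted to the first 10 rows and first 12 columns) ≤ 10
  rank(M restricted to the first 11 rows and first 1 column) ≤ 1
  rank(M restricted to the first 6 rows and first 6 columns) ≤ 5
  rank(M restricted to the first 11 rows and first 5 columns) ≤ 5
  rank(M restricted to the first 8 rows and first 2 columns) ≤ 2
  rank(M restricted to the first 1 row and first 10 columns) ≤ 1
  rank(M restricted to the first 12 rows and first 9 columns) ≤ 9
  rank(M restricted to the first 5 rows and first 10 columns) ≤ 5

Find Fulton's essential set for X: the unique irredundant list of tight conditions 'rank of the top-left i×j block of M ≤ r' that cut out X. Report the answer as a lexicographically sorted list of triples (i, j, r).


Recovering R(i,j) via the rank-extension bound from the 37 conditions:

  R[1]: 1 1 1 1 1 1 1 1 1 1 1 1
  R[2]: 1 1 1 1 1 1 1 1 2 2 2 2
  R[3]: 1 1 2 2 2 2 2 2 3 3 3 3
  R[4]: 1 1 2 2 2 3 3 3 4 4 4 4
  R[5]: 1 1 2 2 3 4 4 4 5 5 5 5
  R[6]: 1 2 3 3 4 5 5 5 6 6 6 6
  R[7]: 1 2 3 3 4 5 5 5 6 6 7 7
  R[8]: 1 2 3 3 4 5 5 5 6 6 7 8
  R[9]: 1 2 3 4 5 6 6 6 7 7 8 9
  R[10]: 1 2 3 4 5 6 6 6 7 8 9 10
  R[11]: 1 2 3 4 5 6 7 7 8 9 10 11
  R[12]: 1 2 3 4 5 6 7 8 9 10 11 12

so w = (1, 9, 3, 6, 5, 2, 11, 12, 4, 10, 7, 8).

ℓ(w)=23; the 8 essential cells (i,j,r):

[(2, 8, 1), (4, 5, 2), (5, 2, 1), (5, 4, 2), (8, 4, 3), (8, 8, 5), (8, 10, 6), (10, 8, 6)]


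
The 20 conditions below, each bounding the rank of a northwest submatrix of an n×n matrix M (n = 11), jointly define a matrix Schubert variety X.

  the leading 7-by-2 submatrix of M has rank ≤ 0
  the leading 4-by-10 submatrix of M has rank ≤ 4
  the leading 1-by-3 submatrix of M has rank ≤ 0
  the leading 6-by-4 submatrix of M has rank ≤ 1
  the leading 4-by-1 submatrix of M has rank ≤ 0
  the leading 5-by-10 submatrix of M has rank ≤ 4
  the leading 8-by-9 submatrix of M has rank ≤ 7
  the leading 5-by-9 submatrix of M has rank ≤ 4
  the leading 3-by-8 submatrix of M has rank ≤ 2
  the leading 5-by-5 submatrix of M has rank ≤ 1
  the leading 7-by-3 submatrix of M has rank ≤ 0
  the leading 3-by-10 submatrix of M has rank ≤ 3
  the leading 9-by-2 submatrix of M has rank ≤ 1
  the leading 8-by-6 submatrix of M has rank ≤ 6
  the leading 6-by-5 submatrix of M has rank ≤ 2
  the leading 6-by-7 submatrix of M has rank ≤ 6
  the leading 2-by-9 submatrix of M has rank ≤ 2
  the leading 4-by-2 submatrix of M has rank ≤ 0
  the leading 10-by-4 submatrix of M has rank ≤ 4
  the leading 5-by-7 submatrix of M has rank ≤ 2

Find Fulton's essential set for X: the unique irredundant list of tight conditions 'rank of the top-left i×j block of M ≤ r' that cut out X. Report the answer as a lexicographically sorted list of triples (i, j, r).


Rank table r_w(11×11) implied by the 20 constraints:

  row 1: 0, 0, 0, 1, 1, 1, 1, 1, 1, 1, 1
  row 2: 0, 0, 0, 1, 1, 2, 2, 2, 2, 2, 2
  row 3: 0, 0, 0, 1, 1, 2, 2, 2, 3, 3, 3
  row 4: 0, 0, 0, 1, 1, 2, 2, 3, 4, 4, 4
  row 5: 0, 0, 0, 1, 1, 2, 2, 3, 4, 4, 5
  row 6: 0, 0, 0, 1, 2, 3, 3, 4, 5, 5, 6
  row 7: 0, 0, 0, 1, 2, 3, 4, 5, 6, 6, 7
  row 8: 1, 1, 1, 2, 3, 4, 5, 6, 7, 7, 8
  row 9: 1, 1, 2, 3, 4, 5, 6, 7, 8, 8, 9
  row 10: 1, 2, 3, 4, 5, 6, 7, 8, 9, 9, 10
  row 11: 1, 2, 3, 4, 5, 6, 7, 8, 9, 10, 11

second differences of R give the permutation w = (4, 6, 9, 8, 11, 5, 7, 1, 3, 2, 10).

ℓ(w)=31; the 6 essential cells (i,j,r):

[(3, 8, 2), (5, 5, 1), (5, 7, 2), (5, 10, 4), (7, 3, 0), (9, 2, 1)]


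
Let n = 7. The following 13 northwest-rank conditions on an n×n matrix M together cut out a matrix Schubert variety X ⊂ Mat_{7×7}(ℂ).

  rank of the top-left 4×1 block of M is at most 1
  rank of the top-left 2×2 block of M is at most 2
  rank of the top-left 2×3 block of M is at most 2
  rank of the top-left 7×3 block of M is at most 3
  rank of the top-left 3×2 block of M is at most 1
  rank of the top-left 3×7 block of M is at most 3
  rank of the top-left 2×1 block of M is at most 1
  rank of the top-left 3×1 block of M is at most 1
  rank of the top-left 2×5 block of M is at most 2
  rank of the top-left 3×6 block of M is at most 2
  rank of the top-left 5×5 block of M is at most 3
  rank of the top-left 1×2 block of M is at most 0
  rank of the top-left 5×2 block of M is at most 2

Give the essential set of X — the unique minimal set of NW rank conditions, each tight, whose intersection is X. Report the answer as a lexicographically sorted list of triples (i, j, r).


The tightest implied rank at each (i,j), from the 13 conditions:

  i=1: 0, 0, 1, 1, 1, 1, 1
  i=2: 1, 1, 2, 2, 2, 2, 2
  i=3: 1, 1, 2, 2, 2, 2, 3
  i=4: 1, 2, 3, 3, 3, 3, 4
  i=5: 1, 2, 3, 3, 3, 4, 5
  i=6: 1, 2, 3, 4, 4, 5, 6
  i=7: 1, 2, 3, 4, 5, 6, 7

so w = (3, 1, 7, 2, 6, 4, 5).

4 SE-corners of the 8-cell Rothe diagram give Ess(w):

[(1, 2, 0), (3, 2, 1), (3, 6, 2), (5, 5, 3)]


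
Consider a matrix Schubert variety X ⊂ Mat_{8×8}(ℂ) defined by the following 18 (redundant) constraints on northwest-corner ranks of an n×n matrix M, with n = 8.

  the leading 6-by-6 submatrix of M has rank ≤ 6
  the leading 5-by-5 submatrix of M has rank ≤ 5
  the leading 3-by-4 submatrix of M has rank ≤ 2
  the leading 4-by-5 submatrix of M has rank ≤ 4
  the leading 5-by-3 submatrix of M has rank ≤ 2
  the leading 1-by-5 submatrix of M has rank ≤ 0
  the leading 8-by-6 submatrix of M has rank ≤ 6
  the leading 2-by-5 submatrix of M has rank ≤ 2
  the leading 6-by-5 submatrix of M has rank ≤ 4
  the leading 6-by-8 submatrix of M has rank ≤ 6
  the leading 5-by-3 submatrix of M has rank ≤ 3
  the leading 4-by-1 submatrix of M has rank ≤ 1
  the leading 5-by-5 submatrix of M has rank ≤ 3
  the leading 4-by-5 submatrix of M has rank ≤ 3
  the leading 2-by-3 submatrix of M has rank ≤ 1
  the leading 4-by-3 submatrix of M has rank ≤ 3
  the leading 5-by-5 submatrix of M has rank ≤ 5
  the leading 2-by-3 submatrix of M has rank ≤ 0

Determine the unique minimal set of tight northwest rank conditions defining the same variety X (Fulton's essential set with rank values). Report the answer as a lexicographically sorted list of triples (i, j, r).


Rank table r_w(8×8) implied by the 18 constraints:

  R[1]: 0 | 0 | 0 | 0 | 0 | 1 | 1 | 1
  R[2]: 0 | 0 | 0 | 1 | 1 | 2 | 2 | 2
  R[3]: 1 | 1 | 1 | 2 | 2 | 3 | 3 | 3
  R[4]: 1 | 2 | 2 | 3 | 3 | 4 | 4 | 4
  R[5]: 1 | 2 | 2 | 3 | 3 | 4 | 5 | 5
  R[6]: 1 | 2 | 3 | 4 | 4 | 5 | 6 | 6
  R[7]: 1 | 2 | 3 | 4 | 5 | 6 | 7 | 7
  R[8]: 1 | 2 | 3 | 4 | 5 | 6 | 7 | 8

reading off 1-entries of Δ²R: w = (6, 4, 1, 2, 7, 3, 5, 8).

Fulton essential set (4 of the 10 Rothe cells):

[(1, 5, 0), (2, 3, 0), (5, 3, 2), (5, 5, 3)]


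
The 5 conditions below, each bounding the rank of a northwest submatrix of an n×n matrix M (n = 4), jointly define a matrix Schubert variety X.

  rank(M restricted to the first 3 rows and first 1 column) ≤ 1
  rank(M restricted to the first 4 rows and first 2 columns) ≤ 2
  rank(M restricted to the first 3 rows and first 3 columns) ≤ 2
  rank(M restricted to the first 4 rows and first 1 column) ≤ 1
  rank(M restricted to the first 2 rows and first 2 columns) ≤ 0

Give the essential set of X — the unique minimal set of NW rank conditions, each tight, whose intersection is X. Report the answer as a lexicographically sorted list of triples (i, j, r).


Reconstructing r_w from the 5 given conditions:

  i=1: 0 0 1 1
  i=2: 0 0 1 2
  i=3: 1 1 2 3
  i=4: 1 2 3 4

the unique w with this rank table is (3, 4, 1, 2).

D(w) has 4 cells with 1 SE-corner; essential set:

[(2, 2, 0)]


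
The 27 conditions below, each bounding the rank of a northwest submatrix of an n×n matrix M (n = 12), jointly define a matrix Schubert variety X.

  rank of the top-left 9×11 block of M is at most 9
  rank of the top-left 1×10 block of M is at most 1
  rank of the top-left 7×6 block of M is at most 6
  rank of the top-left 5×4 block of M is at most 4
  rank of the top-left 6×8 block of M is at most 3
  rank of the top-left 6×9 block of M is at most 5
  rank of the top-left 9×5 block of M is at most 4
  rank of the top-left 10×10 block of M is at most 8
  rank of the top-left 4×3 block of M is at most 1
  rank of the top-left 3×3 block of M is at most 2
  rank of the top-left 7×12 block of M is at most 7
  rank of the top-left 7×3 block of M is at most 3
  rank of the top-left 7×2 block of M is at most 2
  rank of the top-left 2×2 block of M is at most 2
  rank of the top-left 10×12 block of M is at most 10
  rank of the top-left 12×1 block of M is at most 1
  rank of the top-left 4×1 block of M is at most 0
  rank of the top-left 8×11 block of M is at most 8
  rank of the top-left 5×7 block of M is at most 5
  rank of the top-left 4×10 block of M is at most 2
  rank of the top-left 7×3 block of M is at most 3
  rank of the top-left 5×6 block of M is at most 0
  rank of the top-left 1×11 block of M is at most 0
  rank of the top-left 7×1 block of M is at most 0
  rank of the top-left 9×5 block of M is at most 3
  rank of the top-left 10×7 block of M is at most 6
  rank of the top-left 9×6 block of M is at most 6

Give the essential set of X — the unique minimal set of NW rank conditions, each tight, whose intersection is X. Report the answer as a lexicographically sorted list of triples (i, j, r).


Propagating the 27 rank bounds to every northwest block:

  i=1: 0 | 0 | 0 | 0 | 0 | 0 | 0 | 0 | 0 | 0 | 0 | 1
  i=2: 0 | 0 | 0 | 0 | 0 | 0 | 1 | 1 | 1 | 1 | 1 | 2
  i=3: 0 | 0 | 0 | 0 | 0 | 0 | 1 | 2 | 2 | 2 | 2 | 3
  i=4: 0 | 0 | 0 | 0 | 0 | 0 | 1 | 2 | 2 | 2 | 3 | 4
  i=5: 0 | 0 | 0 | 0 | 0 | 0 | 1 | 2 | 3 | 3 | 4 | 5
  i=6: 0 | 1 | 1 | 1 | 1 | 1 | 2 | 3 | 4 | 4 | 5 | 6
  i=7: 0 | 1 | 2 | 2 | 2 | 2 | 3 | 4 | 5 | 5 | 6 | 7
  i=8: 1 | 2 | 3 | 3 | 3 | 3 | 4 | 5 | 6 | 6 | 7 | 8
  i=9: 1 | 2 | 3 | 3 | 3 | 4 | 5 | 6 | 7 | 7 | 8 | 9
  i=10: 1 | 2 | 3 | 4 | 4 | 5 | 6 | 7 | 8 | 8 | 9 | 10
  i=11: 1 | 2 | 3 | 4 | 5 | 6 | 7 | 8 | 9 | 9 | 10 | 11
  i=12: 1 | 2 | 3 | 4 | 5 | 6 | 7 | 8 | 9 | 10 | 11 | 12

so w = (12, 7, 8, 11, 9, 2, 3, 1, 6, 4, 5, 10).

5 SE-corners of the 41-cell Rothe diagram give Ess(w):

[(1, 11, 0), (4, 10, 2), (5, 6, 0), (7, 1, 0), (9, 5, 3)]


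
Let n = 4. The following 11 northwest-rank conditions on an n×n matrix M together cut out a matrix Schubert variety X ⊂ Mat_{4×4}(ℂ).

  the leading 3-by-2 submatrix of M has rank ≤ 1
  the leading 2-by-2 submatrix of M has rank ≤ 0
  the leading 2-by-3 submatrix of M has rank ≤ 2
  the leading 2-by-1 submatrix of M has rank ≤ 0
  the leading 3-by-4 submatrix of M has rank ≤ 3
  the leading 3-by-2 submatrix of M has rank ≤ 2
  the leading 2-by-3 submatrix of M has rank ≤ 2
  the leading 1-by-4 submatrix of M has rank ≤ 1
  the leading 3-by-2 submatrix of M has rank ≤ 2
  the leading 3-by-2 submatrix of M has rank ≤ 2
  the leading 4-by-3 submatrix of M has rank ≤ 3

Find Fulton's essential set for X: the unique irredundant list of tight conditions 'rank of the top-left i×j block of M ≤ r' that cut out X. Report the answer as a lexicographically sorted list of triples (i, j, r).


Recovering R(i,j) via the rank-extension bound from the 11 conditions:

  R[1]: 0  0  1  1
  R[2]: 0  0  1  2
  R[3]: 1  1  2  3
  R[4]: 1  2  3  4

so w = (3, 4, 1, 2).

1 SE-corner of the 4-cell Rothe diagram gives Ess(w):

[(2, 2, 0)]


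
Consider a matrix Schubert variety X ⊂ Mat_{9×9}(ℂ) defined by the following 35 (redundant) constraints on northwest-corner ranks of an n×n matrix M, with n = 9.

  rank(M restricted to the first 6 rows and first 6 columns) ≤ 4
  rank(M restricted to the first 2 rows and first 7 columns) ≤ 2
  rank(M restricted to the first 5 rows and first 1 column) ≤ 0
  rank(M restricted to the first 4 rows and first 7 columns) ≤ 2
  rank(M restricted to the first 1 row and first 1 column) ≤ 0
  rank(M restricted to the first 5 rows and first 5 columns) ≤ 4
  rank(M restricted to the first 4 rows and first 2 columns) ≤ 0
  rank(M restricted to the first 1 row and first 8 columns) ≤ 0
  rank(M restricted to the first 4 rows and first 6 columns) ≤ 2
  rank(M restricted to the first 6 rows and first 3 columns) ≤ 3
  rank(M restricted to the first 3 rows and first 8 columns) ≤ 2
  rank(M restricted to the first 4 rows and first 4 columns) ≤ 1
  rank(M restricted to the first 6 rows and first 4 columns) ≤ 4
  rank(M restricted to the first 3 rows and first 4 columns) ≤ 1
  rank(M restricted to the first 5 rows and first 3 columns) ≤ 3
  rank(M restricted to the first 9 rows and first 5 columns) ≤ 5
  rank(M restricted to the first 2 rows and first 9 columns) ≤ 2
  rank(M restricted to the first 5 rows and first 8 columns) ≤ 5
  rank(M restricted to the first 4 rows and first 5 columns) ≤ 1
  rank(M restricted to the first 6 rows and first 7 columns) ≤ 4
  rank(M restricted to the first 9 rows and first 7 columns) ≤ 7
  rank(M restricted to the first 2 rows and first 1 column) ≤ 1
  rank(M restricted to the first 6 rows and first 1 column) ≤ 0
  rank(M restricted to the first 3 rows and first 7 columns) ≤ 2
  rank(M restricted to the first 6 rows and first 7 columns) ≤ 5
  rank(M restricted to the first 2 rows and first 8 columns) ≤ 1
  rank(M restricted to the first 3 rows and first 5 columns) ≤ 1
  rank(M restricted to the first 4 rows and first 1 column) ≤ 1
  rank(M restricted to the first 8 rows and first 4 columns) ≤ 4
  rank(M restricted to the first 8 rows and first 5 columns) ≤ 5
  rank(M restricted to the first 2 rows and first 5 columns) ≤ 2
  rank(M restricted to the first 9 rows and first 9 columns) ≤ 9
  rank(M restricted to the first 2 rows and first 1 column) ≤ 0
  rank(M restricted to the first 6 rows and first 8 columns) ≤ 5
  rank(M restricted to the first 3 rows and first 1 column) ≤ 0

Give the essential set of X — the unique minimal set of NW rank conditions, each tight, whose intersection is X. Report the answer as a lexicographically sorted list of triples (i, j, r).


Propagating the 35 rank bounds to every northwest block:

  row 1: 0 0 0 0 0 0 0 0 1
  row 2: 0 0 1 1 1 1 1 1 2
  row 3: 0 0 1 1 1 2 2 2 3
  row 4: 0 0 1 1 1 2 2 3 4
  row 5: 0 1 2 2 2 3 3 4 5
  row 6: 0 1 2 3 3 4 4 5 6
  row 7: 1 2 3 4 4 5 5 6 7
  row 8: 1 2 3 4 5 6 6 7 8
  row 9: 1 2 3 4 5 6 7 8 9

the unique w with this rank table is (9, 3, 6, 8, 2, 4, 1, 5, 7).

Fulton essential set (5 of the 21 Rothe cells):

[(1, 8, 0), (4, 2, 0), (4, 5, 1), (4, 7, 2), (6, 1, 0)]


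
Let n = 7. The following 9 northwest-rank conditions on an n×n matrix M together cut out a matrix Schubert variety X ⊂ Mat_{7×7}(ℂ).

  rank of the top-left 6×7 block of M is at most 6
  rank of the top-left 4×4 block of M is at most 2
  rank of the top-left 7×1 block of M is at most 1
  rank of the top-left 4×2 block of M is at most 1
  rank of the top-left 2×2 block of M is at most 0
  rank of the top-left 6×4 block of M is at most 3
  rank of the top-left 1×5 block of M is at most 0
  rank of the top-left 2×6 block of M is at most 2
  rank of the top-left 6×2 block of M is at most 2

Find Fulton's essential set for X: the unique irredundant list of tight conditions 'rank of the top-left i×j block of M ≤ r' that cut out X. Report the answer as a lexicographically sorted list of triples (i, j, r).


Computing R[i][j] = min implied NW-rank bound (n=7, 9 conditions):

  i=1: 0  0  0  0  0  1  1
  i=2: 0  0  1  1  1  2  2
  i=3: 1  1  2  2  2  3  3
  i=4: 1  1  2  2  3  4  4
  i=5: 1  2  3  3  4  5  5
  i=6: 1  2  3  3  4  5  6
  i=7: 1  2  3  4  5  6  7

so w = (6, 3, 1, 5, 2, 7, 4).

ℓ(w)=10; the 5 essential cells (i,j,r):

[(1, 5, 0), (2, 2, 0), (4, 2, 1), (4, 4, 2), (6, 4, 3)]
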